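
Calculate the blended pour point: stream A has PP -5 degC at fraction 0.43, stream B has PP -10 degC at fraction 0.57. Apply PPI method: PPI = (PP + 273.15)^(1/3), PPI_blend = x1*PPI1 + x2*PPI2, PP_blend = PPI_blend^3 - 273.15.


PPI_1 = (-5 + 273.15)^(1/3) = 6.448508
PPI_2 = (-10 + 273.15)^(1/3) = 6.408176
PPI_blend = 0.43 * 6.448508 + 0.57 * 6.408176 = 6.425519
PP_blend = 6.425519^3 - 273.15 = 265.2923 - 273.15 = -7.86

-7.86 degC


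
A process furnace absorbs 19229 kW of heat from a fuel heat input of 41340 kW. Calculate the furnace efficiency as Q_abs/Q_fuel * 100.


Furnace efficiency = Q_absorbed / Q_fuel * 100
= 19229 / 41340 * 100 = 46.51

46.51 %


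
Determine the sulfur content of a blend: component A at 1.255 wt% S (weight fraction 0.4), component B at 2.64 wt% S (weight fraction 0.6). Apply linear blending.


Linear sulfur blending: S_blend = x1*S1 + x2*S2
Contribution 1: 0.4 * 1.255 = 0.502 wt%
Contribution 2: 0.6 * 2.64 = 1.584 wt%
S_blend = 0.502 + 1.584 = 2.086

2.086 wt%


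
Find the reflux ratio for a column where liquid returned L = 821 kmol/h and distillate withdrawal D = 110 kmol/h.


Reflux ratio definition: R = L / D (liquid returned / distillate withdrawn)
L = 821 kmol/h, D = 110 kmol/h
R = 821 / 110 = 7.464

7.464


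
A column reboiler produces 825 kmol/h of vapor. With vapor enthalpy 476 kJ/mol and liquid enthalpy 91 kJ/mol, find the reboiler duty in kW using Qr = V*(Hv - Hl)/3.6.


Qr = 825 * (476 - 91) / 3.6 = 825 * 385 / 3.6 = 88230

88230 kW


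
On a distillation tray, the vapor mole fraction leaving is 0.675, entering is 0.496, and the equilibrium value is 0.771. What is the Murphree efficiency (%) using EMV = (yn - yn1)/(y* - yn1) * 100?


Murphree vapor efficiency: EMV = (y_n - y_(n-1)) / (y*_n - y_(n-1)) * 100
EMV = (0.675 - 0.496) / (0.771 - 0.496) * 100 = 0.179 / 0.275 * 100 = 65.09

65.09 %


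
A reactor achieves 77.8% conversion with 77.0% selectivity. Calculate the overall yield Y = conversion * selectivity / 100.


Overall yield = conversion (%) * selectivity (%) / 100
Conversion = 77.8%, Selectivity = 77.0%
Y = 77.8 * 77.0 / 100
= 59.906 %

59.906 %


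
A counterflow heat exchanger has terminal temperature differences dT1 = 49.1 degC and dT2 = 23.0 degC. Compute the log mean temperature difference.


LMTD = (dT1 - dT2) / ln(dT1/dT2)
= (49.1 - 23.0) / ln(49.1 / 23.0) = 26.1 / 0.758365 = 34.42

34.42 degC


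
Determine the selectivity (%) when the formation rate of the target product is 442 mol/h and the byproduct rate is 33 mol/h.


Selectivity = desired / (desired + undesired) * 100
Total products = 442 + 33 = 475 mol/h
S = 442 / 475 * 100
= 0.9305 * 100
= 93.05 %

93.05 %


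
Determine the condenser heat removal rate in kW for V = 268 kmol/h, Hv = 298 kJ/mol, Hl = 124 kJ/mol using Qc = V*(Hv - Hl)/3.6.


Qc = 268 * (298 - 124) / 3.6 = 268 * 174 / 3.6 = 12950

12950 kW


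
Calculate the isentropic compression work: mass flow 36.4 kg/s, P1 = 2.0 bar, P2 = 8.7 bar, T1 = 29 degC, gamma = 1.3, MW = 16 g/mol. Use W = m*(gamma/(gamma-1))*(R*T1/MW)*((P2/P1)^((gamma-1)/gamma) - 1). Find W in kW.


Isentropic work: W = m*(gamma/(gamma-1))*(R*T1/MW)*((P2/P1)^((gamma-1)/gamma) - 1)
T1 = 29 + 273.15 = 302.15 K
Pressure ratio = 8.7 / 2.0 = 4.35
Exponent = (1.3 - 1)/1.3 = 0.230769
(P2/P1)^exp - 1 = 4.35^0.230769 - 1 = 0.403924
W = 36.4 * 1.3 / 0.3 * 8.314 * 302.15 / 16 * 0.403924 = 10000

10000 kW


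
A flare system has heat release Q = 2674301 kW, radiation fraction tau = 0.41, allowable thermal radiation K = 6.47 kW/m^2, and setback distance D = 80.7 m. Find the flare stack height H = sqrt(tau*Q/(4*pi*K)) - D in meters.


tau*Q/(4*pi*K) = 0.41 * 2674301 / (4 * pi * 6.47) = 13485.9
sqrt(13485.9) = 116.129
H = 116.129 - 80.7 = 35.43

35.43 m


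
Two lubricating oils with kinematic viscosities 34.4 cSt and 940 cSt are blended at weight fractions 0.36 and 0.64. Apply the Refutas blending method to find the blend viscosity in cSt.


Refutas method: VBN_i = 14.534*ln(ln(visc_i + 0.8)) + 10.975, blended linearly by mass fraction; since VBN is linear in VBI_i = ln(ln(visc_i + 0.8)) and the fractions sum to 1, blend VBI directly: visc = exp(exp(VBI_blend)) - 0.8
VBI_1 = ln(ln(34.4 + 0.8)) = 1.27005
VBI_2 = ln(ln(940 + 0.8)) = 1.92377
VBI_blend = 0.36 * 1.27005 + 0.64 * 1.92377 = 1.68843
visc_blend = exp(exp(1.68843)) - 0.8 = 223.1

223.1 cSt


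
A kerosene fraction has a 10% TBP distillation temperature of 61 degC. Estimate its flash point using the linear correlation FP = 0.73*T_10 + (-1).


FP = 0.73 * 61 + (-1) = 43.53

43.53 degC


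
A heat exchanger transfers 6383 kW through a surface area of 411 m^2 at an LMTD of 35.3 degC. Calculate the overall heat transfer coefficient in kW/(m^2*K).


From Q = U*A*LMTD, U = Q / (A * LMTD)
U = 6383 / (411 * 35.3) = 6383 / 14508.3 = 0.4400

0.4400 kW/(m^2*K)


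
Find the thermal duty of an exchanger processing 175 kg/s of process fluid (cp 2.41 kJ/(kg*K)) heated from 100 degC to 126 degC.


Q = m_dot * cp * delta_T
delta_T = 126 - 100 = 26 K
Q = 175 * 2.41 * 26
= 421.75 * 26
= 10965.5 kW

10965.5 kW


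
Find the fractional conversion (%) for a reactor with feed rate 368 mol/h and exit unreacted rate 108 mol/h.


X = (F_in - F_out) / F_in * 100
Moles reacted = 368 - 108 = 260
X = 260 / 368 * 100
= 0.7065 * 100
= 70.65 %

70.65 %


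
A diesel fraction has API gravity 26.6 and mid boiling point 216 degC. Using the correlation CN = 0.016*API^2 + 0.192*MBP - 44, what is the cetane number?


CN = 0.016 * 26.6^2 + 0.192 * 216 - 44
CN = 11.32096 + 41.472 - 44 = 8.79296

8.79296


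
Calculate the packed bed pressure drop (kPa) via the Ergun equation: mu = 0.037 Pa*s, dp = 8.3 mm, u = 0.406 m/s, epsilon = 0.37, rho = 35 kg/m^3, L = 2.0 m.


dp = 8.3 mm = 0.0083 m
Viscous term = 150*0.037*0.406*(1-0.37)^2 / (0.0083^2*0.37^3) = 256294
Inertial term = 1.75*35*0.406^2*(1-0.37) / (0.0083*0.37^3) = 15129.2
dP/L = 256294 + 15129.2 = 271423 Pa/m
dP = 271423 * 2.0 / 1000 = 542.8 kPa

542.8 kPa


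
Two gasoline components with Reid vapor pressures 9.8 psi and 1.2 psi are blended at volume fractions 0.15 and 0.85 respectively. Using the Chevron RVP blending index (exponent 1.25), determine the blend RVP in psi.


Chevron index: RVP_blend = (sum xi*RVPi^1.25)^(1/1.25)
RVP^1.25 terms: 0.15 * 9.8^1.25 + 0.85 * 1.2^1.25 = 3.66847
RVP_blend = 3.66847^(1/1.25) = 2.829

2.829 psi


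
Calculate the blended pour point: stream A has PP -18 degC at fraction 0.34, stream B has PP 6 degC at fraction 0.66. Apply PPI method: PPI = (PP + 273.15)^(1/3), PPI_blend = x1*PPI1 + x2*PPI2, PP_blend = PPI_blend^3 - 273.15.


PPI_1 = (-18 + 273.15)^(1/3) = 6.342569
PPI_2 = (6 + 273.15)^(1/3) = 6.535506
PPI_blend = 0.34 * 6.342569 + 0.66 * 6.535506 = 6.469907
PP_blend = 6.469907^3 - 273.15 = 270.8283 - 273.15 = -2.32

-2.32 degC


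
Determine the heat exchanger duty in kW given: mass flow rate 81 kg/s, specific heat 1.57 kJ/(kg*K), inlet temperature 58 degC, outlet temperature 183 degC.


Q = m_dot * cp * delta_T
delta_T = 183 - 58 = 125 K
Q = 81 * 1.57 * 125
= 127.17 * 125
= 15896.25 kW

15896.25 kW


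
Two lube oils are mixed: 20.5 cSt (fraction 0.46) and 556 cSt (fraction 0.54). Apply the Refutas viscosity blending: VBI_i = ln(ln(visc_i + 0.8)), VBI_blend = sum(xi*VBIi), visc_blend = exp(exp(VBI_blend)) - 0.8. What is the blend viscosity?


Refutas method: VBN_i = 14.534*ln(ln(visc_i + 0.8)) + 10.975, blended linearly by mass fraction; since VBN is linear in VBI_i = ln(ln(visc_i + 0.8)) and the fractions sum to 1, blend VBI directly: visc = exp(exp(VBI_blend)) - 0.8
VBI_1 = ln(ln(20.5 + 0.8)) = 1.11799
VBI_2 = ln(ln(556 + 0.8)) = 1.84407
VBI_blend = 0.46 * 1.11799 + 0.54 * 1.84407 = 1.51007
visc_blend = exp(exp(1.51007)) - 0.8 = 91.69

91.69 cSt


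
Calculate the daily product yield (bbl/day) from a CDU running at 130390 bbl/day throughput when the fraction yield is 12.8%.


Crude throughput = 130390 bbl/day
Fraction yield = 12.8%
yield = throughput * fraction / 100
yield = 130390 * 12.8 / 100 = 16689.92

16689.92 bbl/day


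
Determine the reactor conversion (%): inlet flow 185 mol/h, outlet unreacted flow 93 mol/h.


X = (F_in - F_out) / F_in * 100
Moles reacted = 185 - 93 = 92
X = 92 / 185 * 100
= 0.4973 * 100
= 49.73 %

49.73 %


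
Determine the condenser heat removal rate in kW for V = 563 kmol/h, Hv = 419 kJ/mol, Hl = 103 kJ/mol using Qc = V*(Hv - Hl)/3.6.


Qc = 563 * (419 - 103) / 3.6 = 563 * 316 / 3.6 = 49420

49420 kW


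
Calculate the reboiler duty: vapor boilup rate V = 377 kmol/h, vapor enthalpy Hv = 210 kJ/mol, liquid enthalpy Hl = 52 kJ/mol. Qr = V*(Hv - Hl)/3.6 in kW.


Qr = 377 * (210 - 52) / 3.6 = 377 * 158 / 3.6 = 16550

16550 kW


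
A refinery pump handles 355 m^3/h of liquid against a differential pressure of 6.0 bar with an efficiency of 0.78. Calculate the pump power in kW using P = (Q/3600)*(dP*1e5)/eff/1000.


Q = 355 / 3600 = 0.0986111 m^3/s
P = 0.0986111 * (6.0 * 1e5) / 0.78 / 1000 = 75.85

75.85 kW


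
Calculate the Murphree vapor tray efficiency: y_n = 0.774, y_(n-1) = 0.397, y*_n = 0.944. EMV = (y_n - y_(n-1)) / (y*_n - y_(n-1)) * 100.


Murphree vapor efficiency: EMV = (y_n - y_(n-1)) / (y*_n - y_(n-1)) * 100
EMV = (0.774 - 0.397) / (0.944 - 0.397) * 100 = 0.377 / 0.547 * 100 = 68.92

68.92 %


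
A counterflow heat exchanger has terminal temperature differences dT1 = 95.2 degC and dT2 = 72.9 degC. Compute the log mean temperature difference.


LMTD = (dT1 - dT2) / ln(dT1/dT2)
= (95.2 - 72.9) / ln(95.2 / 72.9) = 22.3 / 0.266891 = 83.55

83.55 degC


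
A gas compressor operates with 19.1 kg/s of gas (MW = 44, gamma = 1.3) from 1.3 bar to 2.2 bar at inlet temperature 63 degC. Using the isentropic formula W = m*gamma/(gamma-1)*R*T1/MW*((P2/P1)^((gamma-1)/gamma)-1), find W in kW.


Isentropic work: W = m*(gamma/(gamma-1))*(R*T1/MW)*((P2/P1)^((gamma-1)/gamma) - 1)
T1 = 63 + 273.15 = 336.15 K
Pressure ratio = 2.2 / 1.3 = 1.69231
Exponent = (1.3 - 1)/1.3 = 0.230769
(P2/P1)^exp - 1 = 1.69231^0.230769 - 1 = 0.129084
W = 19.1 * 1.3 / 0.3 * 8.314 * 336.15 / 44 * 0.129084 = 678.6

678.6 kW


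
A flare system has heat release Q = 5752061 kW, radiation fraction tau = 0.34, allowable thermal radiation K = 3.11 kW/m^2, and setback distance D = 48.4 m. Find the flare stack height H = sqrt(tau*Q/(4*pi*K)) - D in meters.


tau*Q/(4*pi*K) = 0.34 * 5752061 / (4 * pi * 3.11) = 50041.7
sqrt(50041.7) = 223.7
H = 223.7 - 48.4 = 175.3

175.3 m


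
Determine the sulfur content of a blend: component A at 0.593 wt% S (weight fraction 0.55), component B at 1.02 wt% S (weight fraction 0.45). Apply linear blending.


Linear sulfur blending: S_blend = x1*S1 + x2*S2
Contribution 1: 0.55 * 0.593 = 0.32615 wt%
Contribution 2: 0.45 * 1.02 = 0.459 wt%
S_blend = 0.32615 + 0.459 = 0.78515

0.78515 wt%


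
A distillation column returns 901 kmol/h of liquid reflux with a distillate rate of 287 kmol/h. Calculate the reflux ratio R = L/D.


Reflux ratio definition: R = L / D (liquid returned / distillate withdrawn)
L = 901 kmol/h, D = 287 kmol/h
R = 901 / 287 = 3.139

3.139


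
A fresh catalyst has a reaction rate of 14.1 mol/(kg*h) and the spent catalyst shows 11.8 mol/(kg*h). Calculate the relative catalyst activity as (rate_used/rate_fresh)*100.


Activity (%) = (rate_used / rate_fresh) * 100
rate_used = 11.8, rate_fresh = 14.1
= (11.8 / 14.1) * 100
= 0.8369 * 100 = 83.69

83.69 %


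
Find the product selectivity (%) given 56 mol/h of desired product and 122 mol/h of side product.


Selectivity = desired / (desired + undesired) * 100
Total products = 56 + 122 = 178 mol/h
S = 56 / 178 * 100
= 0.3146 * 100
= 31.46 %

31.46 %


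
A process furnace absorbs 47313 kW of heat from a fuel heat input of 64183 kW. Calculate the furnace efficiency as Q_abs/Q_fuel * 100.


Furnace efficiency = Q_absorbed / Q_fuel * 100
= 47313 / 64183 * 100 = 73.72

73.72 %


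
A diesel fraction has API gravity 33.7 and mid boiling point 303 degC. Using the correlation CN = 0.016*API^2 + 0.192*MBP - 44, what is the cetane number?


CN = 0.016 * 33.7^2 + 0.192 * 303 - 44
CN = 18.17104 + 58.176 - 44 = 32.34704

32.34704


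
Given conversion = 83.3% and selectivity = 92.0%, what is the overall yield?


Overall yield = conversion (%) * selectivity (%) / 100
Conversion = 83.3%, Selectivity = 92.0%
Y = 83.3 * 92.0 / 100
= 76.636 %

76.636 %


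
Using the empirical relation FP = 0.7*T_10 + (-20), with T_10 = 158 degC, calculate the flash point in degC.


FP = 0.7 * 158 + (-20) = 90.6

90.6 degC


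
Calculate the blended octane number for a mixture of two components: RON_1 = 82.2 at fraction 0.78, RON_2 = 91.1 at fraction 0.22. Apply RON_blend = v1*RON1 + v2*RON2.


Linear blending: RON_blend = sum(vi * RONi)
Contribution 1: 0.78 * 82.2 = 64.116
Contribution 2: 0.22 * 91.1 = 20.042
RON_blend = 64.116 + 20.042 = 84.158

84.158


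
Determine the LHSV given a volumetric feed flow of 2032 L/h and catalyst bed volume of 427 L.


LHSV = volumetric feed rate / catalyst volume
= 2032 L/h / 427 L
= 4.759 h^-1

4.759 h^-1


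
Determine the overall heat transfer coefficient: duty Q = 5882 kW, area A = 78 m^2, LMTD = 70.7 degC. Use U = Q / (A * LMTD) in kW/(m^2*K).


From Q = U*A*LMTD, U = Q / (A * LMTD)
U = 5882 / (78 * 70.7) = 5882 / 5514.6 = 1.067

1.067 kW/(m^2*K)


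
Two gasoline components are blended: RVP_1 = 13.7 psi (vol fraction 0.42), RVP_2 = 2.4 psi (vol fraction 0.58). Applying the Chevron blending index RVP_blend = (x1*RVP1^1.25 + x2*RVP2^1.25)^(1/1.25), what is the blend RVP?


Chevron index: RVP_blend = (sum xi*RVPi^1.25)^(1/1.25)
RVP^1.25 terms: 0.42 * 13.7^1.25 + 0.58 * 2.4^1.25 = 12.8026
RVP_blend = 12.8026^(1/1.25) = 7.688

7.688 psi


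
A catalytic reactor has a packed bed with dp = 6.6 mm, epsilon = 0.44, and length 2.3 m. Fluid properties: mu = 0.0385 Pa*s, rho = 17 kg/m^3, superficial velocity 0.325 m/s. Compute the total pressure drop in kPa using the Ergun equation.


dp = 6.6 mm = 0.0066 m
Viscous term = 150*0.0385*0.325*(1-0.44)^2 / (0.0066^2*0.44^3) = 158623
Inertial term = 1.75*17*0.325^2*(1-0.44) / (0.0066*0.44^3) = 3129.97
dP/L = 158623 + 3129.97 = 161753 Pa/m
dP = 161753 * 2.3 / 1000 = 372.0 kPa

372.0 kPa


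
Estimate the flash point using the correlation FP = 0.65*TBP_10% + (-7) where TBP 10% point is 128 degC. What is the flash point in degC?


FP = 0.65 * 128 + (-7) = 76.2

76.2 degC


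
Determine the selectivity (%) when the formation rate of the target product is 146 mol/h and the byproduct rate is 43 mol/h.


Selectivity = desired / (desired + undesired) * 100
Total products = 146 + 43 = 189 mol/h
S = 146 / 189 * 100
= 0.7725 * 100
= 77.25 %

77.25 %


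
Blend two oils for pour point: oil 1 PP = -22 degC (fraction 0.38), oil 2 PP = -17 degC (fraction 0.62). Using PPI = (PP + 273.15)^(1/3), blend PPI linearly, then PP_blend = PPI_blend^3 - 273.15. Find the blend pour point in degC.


PPI_1 = (-22 + 273.15)^(1/3) = 6.30925
PPI_2 = (-17 + 273.15)^(1/3) = 6.350844
PPI_blend = 0.38 * 6.30925 + 0.62 * 6.350844 = 6.335038
PP_blend = 6.335038^3 - 273.15 = 254.2422 - 273.15 = -18.91

-18.91 degC


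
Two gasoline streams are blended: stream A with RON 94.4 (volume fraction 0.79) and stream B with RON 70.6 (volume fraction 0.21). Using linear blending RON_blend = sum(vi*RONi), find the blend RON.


Linear blending: RON_blend = sum(vi * RONi)
Contribution 1: 0.79 * 94.4 = 74.576
Contribution 2: 0.21 * 70.6 = 14.826
RON_blend = 74.576 + 14.826 = 89.402

89.402


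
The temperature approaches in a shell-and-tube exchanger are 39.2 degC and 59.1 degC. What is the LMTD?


LMTD = (dT1 - dT2) / ln(dT1/dT2)
= (39.2 - 59.1) / ln(39.2 / 59.1) = -19.9 / -0.410554 = 48.47

48.47 degC


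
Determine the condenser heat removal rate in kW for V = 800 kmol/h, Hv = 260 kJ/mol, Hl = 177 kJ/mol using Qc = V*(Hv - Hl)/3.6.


Qc = 800 * (260 - 177) / 3.6 = 800 * 83 / 3.6 = 18440

18440 kW


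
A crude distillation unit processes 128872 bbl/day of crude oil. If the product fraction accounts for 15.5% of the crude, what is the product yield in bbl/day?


Crude throughput = 128872 bbl/day
Fraction yield = 15.5%
yield = throughput * fraction / 100
yield = 128872 * 15.5 / 100 = 19975.16

19975.16 bbl/day


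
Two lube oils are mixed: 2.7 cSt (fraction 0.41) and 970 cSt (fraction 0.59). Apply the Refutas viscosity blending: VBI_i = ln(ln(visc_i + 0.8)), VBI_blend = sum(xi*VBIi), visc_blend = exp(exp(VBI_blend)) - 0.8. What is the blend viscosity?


Refutas method: VBN_i = 14.534*ln(ln(visc_i + 0.8)) + 10.975, blended linearly by mass fraction; since VBN is linear in VBI_i = ln(ln(visc_i + 0.8)) and the fractions sum to 1, blend VBI directly: visc = exp(exp(VBI_blend)) - 0.8
VBI_1 = ln(ln(2.7 + 0.8)) = 0.225351
VBI_2 = ln(ln(970 + 0.8)) = 1.92835
VBI_blend = 0.41 * 0.225351 + 0.59 * 1.92835 = 1.23012
visc_blend = exp(exp(1.23012)) - 0.8 = 29.82

29.82 cSt


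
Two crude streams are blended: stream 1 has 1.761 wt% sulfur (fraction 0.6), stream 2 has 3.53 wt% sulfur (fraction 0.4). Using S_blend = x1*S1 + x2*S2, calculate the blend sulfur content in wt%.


Linear sulfur blending: S_blend = x1*S1 + x2*S2
Contribution 1: 0.6 * 1.761 = 1.0566 wt%
Contribution 2: 0.4 * 3.53 = 1.412 wt%
S_blend = 1.0566 + 1.412 = 2.4686

2.4686 wt%


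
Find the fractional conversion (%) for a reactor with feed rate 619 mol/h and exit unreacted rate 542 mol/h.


X = (F_in - F_out) / F_in * 100
Moles reacted = 619 - 542 = 77
X = 77 / 619 * 100
= 0.1244 * 100
= 12.44 %

12.44 %


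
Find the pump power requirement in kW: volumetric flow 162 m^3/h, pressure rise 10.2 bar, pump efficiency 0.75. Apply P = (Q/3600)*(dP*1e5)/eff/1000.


Q = 162 / 3600 = 0.045 m^3/s
P = 0.045 * (10.2 * 1e5) / 0.75 / 1000 = 61.20

61.20 kW


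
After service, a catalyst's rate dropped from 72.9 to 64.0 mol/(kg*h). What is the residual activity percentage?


Activity (%) = (rate_used / rate_fresh) * 100
rate_used = 64.0, rate_fresh = 72.9
= (64.0 / 72.9) * 100
= 0.8779 * 100 = 87.79

87.79 %


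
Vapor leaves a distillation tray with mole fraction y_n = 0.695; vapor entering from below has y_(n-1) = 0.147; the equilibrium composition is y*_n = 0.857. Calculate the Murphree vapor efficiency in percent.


Murphree vapor efficiency: EMV = (y_n - y_(n-1)) / (y*_n - y_(n-1)) * 100
EMV = (0.695 - 0.147) / (0.857 - 0.147) * 100 = 0.548 / 0.71 * 100 = 77.18

77.18 %


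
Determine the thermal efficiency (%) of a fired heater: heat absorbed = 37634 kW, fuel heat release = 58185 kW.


Furnace efficiency = Q_absorbed / Q_fuel * 100
= 37634 / 58185 * 100 = 64.68

64.68 %


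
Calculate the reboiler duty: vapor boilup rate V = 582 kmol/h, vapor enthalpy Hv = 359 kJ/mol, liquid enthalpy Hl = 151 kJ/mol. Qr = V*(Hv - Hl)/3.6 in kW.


Qr = 582 * (359 - 151) / 3.6 = 582 * 208 / 3.6 = 33630

33630 kW


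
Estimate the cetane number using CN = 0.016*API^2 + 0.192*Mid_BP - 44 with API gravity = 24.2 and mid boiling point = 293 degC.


CN = 0.016 * 24.2^2 + 0.192 * 293 - 44
CN = 9.37024 + 56.256 - 44 = 21.62624

21.62624


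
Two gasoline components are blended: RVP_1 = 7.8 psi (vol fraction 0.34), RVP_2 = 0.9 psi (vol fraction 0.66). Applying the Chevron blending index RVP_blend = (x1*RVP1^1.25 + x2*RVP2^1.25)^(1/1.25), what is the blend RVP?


Chevron index: RVP_blend = (sum xi*RVPi^1.25)^(1/1.25)
RVP^1.25 terms: 0.34 * 7.8^1.25 + 0.66 * 0.9^1.25 = 5.01053
RVP_blend = 5.01053^(1/1.25) = 3.630

3.630 psi


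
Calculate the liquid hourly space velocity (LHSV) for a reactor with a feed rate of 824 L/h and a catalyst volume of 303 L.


LHSV = volumetric feed rate / catalyst volume
= 824 L/h / 303 L
= 2.719 h^-1

2.719 h^-1


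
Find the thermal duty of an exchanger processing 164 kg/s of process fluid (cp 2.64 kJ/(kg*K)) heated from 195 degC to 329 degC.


Q = m_dot * cp * delta_T
delta_T = 329 - 195 = 134 K
Q = 164 * 2.64 * 134
= 432.96 * 134
= 58016.64 kW

58016.64 kW


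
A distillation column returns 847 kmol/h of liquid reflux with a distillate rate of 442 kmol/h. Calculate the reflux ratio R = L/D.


Reflux ratio definition: R = L / D (liquid returned / distillate withdrawn)
L = 847 kmol/h, D = 442 kmol/h
R = 847 / 442 = 1.916

1.916


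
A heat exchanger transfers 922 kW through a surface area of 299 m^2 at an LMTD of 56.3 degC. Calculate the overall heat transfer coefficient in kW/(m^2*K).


From Q = U*A*LMTD, U = Q / (A * LMTD)
U = 922 / (299 * 56.3) = 922 / 16833.7 = 0.05477

0.05477 kW/(m^2*K)


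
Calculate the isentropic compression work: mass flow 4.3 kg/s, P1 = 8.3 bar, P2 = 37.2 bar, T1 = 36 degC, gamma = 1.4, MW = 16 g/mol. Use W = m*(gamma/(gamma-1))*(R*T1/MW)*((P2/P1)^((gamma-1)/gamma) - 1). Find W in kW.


Isentropic work: W = m*(gamma/(gamma-1))*(R*T1/MW)*((P2/P1)^((gamma-1)/gamma) - 1)
T1 = 36 + 273.15 = 309.15 K
Pressure ratio = 37.2 / 8.3 = 4.48193
Exponent = (1.4 - 1)/1.4 = 0.285714
(P2/P1)^exp - 1 = 4.48193^0.285714 - 1 = 0.535086
W = 4.3 * 1.4 / 0.4 * 8.314 * 309.15 / 16 * 0.535086 = 1294

1294 kW


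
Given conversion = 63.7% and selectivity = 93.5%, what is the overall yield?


Overall yield = conversion (%) * selectivity (%) / 100
Conversion = 63.7%, Selectivity = 93.5%
Y = 63.7 * 93.5 / 100
= 59.5595 %

59.5595 %


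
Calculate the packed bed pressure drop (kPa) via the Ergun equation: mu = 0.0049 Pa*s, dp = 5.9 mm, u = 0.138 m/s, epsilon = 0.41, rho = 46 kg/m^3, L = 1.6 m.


dp = 5.9 mm = 0.0059 m
Viscous term = 150*0.0049*0.138*(1-0.41)^2 / (0.0059^2*0.41^3) = 14716.8
Inertial term = 1.75*46*0.138^2*(1-0.41) / (0.0059*0.41^3) = 2224.35
dP/L = 14716.8 + 2224.35 = 16941.1 Pa/m
dP = 16941.1 * 1.6 / 1000 = 27.11 kPa

27.11 kPa


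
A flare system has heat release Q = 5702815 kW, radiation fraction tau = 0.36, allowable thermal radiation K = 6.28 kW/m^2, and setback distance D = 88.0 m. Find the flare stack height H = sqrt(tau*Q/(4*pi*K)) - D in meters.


tau*Q/(4*pi*K) = 0.36 * 5702815 / (4 * pi * 6.28) = 26014.9
sqrt(26014.9) = 161.291
H = 161.291 - 88.0 = 73.29

73.29 m


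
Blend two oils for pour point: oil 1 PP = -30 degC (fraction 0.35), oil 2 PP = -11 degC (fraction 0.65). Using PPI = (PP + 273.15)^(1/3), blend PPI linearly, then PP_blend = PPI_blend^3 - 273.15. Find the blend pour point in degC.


PPI_1 = (-30 + 273.15)^(1/3) = 6.241535
PPI_2 = (-11 + 273.15)^(1/3) = 6.400049
PPI_blend = 0.35 * 6.241535 + 0.65 * 6.400049 = 6.344569
PP_blend = 6.344569^3 - 273.15 = 255.3915 - 273.15 = -17.76

-17.76 degC


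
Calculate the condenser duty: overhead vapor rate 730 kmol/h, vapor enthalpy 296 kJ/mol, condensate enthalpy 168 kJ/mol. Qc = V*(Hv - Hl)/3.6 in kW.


Qc = 730 * (296 - 168) / 3.6 = 730 * 128 / 3.6 = 25960

25960 kW


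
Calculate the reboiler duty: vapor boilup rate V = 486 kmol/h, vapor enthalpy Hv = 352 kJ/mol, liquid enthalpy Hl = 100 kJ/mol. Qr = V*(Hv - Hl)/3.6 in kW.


Qr = 486 * (352 - 100) / 3.6 = 486 * 252 / 3.6 = 34020

34020 kW


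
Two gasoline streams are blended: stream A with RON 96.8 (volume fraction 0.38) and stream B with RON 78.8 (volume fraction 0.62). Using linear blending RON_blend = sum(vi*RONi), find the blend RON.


Linear blending: RON_blend = sum(vi * RONi)
Contribution 1: 0.38 * 96.8 = 36.784
Contribution 2: 0.62 * 78.8 = 48.856
RON_blend = 36.784 + 48.856 = 85.64

85.64


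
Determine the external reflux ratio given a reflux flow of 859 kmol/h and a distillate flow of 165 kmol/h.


Reflux ratio definition: R = L / D (liquid returned / distillate withdrawn)
L = 859 kmol/h, D = 165 kmol/h
R = 859 / 165 = 5.206

5.206


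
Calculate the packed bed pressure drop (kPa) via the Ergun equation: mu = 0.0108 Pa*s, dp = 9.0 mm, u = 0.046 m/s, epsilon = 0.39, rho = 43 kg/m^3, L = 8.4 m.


dp = 9.0 mm = 0.009 m
Viscous term = 150*0.0108*0.046*(1-0.39)^2 / (0.009^2*0.39^3) = 5771.03
Inertial term = 1.75*43*0.046^2*(1-0.39) / (0.009*0.39^3) = 181.935
dP/L = 5771.03 + 181.935 = 5952.97 Pa/m
dP = 5952.97 * 8.4 / 1000 = 50.00 kPa

50.00 kPa


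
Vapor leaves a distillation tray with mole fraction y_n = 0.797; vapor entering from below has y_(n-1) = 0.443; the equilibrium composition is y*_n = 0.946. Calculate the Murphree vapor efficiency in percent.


Murphree vapor efficiency: EMV = (y_n - y_(n-1)) / (y*_n - y_(n-1)) * 100
EMV = (0.797 - 0.443) / (0.946 - 0.443) * 100 = 0.354 / 0.503 * 100 = 70.38

70.38 %


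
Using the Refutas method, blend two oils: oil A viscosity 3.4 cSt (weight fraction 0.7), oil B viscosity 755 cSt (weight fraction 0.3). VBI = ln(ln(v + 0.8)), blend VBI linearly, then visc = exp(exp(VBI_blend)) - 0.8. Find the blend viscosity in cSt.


Refutas method: VBN_i = 14.534*ln(ln(visc_i + 0.8)) + 10.975, blended linearly by mass fraction; since VBN is linear in VBI_i = ln(ln(visc_i + 0.8)) and the fractions sum to 1, blend VBI directly: visc = exp(exp(VBI_blend)) - 0.8
VBI_1 = ln(ln(3.4 + 0.8)) = 0.361224
VBI_2 = ln(ln(755 + 0.8)) = 1.89127
VBI_blend = 0.7 * 0.361224 + 0.3 * 1.89127 = 0.820238
visc_blend = exp(exp(0.820238)) - 0.8 = 8.889

8.889 cSt


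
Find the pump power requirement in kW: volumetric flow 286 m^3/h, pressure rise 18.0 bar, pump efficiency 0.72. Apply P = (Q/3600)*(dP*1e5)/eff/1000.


Q = 286 / 3600 = 0.0794444 m^3/s
P = 0.0794444 * (18.0 * 1e5) / 0.72 / 1000 = 198.6

198.6 kW


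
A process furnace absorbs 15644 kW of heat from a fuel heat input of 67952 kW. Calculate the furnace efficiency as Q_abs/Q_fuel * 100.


Furnace efficiency = Q_absorbed / Q_fuel * 100
= 15644 / 67952 * 100 = 23.02

23.02 %


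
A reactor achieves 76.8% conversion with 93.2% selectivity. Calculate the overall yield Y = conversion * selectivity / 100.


Overall yield = conversion (%) * selectivity (%) / 100
Conversion = 76.8%, Selectivity = 93.2%
Y = 76.8 * 93.2 / 100
= 71.5776 %

71.5776 %


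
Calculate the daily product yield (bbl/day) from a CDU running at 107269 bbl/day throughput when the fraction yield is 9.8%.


Crude throughput = 107269 bbl/day
Fraction yield = 9.8%
yield = throughput * fraction / 100
yield = 107269 * 9.8 / 100 = 10512.362

10512.362 bbl/day


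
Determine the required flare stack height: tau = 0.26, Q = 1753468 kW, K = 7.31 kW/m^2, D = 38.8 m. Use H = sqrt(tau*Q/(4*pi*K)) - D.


tau*Q/(4*pi*K) = 0.26 * 1753468 / (4 * pi * 7.31) = 4963
sqrt(4963) = 70.4486
H = 70.4486 - 38.8 = 31.65

31.65 m


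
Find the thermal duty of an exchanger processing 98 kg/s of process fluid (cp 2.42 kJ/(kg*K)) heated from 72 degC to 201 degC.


Q = m_dot * cp * delta_T
delta_T = 201 - 72 = 129 K
Q = 98 * 2.42 * 129
= 237.16 * 129
= 30593.64 kW

30593.64 kW


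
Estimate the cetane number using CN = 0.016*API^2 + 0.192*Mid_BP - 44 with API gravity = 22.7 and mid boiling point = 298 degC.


CN = 0.016 * 22.7^2 + 0.192 * 298 - 44
CN = 8.24464 + 57.216 - 44 = 21.46064

21.46064


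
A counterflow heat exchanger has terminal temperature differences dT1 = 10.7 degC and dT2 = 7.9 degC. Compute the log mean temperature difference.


LMTD = (dT1 - dT2) / ln(dT1/dT2)
= (10.7 - 7.9) / ln(10.7 / 7.9) = 2.8 / 0.303381 = 9.229

9.229 degC


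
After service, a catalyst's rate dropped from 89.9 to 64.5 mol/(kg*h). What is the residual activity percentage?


Activity (%) = (rate_used / rate_fresh) * 100
rate_used = 64.5, rate_fresh = 89.9
= (64.5 / 89.9) * 100
= 0.7175 * 100 = 71.75

71.75 %


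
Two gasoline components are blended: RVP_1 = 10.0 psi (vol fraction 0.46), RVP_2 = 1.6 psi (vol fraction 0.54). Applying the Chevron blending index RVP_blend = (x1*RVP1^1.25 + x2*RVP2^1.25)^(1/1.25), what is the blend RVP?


Chevron index: RVP_blend = (sum xi*RVPi^1.25)^(1/1.25)
RVP^1.25 terms: 0.46 * 10.0^1.25 + 0.54 * 1.6^1.25 = 9.15181
RVP_blend = 9.15181^(1/1.25) = 5.878

5.878 psi


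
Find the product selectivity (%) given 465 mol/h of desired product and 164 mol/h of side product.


Selectivity = desired / (desired + undesired) * 100
Total products = 465 + 164 = 629 mol/h
S = 465 / 629 * 100
= 0.7393 * 100
= 73.93 %

73.93 %


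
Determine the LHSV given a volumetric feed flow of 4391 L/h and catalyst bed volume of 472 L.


LHSV = volumetric feed rate / catalyst volume
= 4391 L/h / 472 L
= 9.303 h^-1

9.303 h^-1


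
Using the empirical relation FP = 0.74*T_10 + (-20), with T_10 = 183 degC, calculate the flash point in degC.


FP = 0.74 * 183 + (-20) = 115.42

115.42 degC


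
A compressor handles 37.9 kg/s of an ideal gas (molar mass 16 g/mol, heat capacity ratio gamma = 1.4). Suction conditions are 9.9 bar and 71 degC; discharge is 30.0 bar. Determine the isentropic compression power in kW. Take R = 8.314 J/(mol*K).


Isentropic work: W = m*(gamma/(gamma-1))*(R*T1/MW)*((P2/P1)^((gamma-1)/gamma) - 1)
T1 = 71 + 273.15 = 344.15 K
Pressure ratio = 30.0 / 9.9 = 3.0303
Exponent = (1.4 - 1)/1.4 = 0.285714
(P2/P1)^exp - 1 = 3.0303^0.285714 - 1 = 0.372673
W = 37.9 * 1.4 / 0.4 * 8.314 * 344.15 / 16 * 0.372673 = 8840

8840 kW


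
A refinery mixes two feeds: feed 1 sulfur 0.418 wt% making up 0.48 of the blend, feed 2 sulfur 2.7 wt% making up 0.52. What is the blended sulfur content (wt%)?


Linear sulfur blending: S_blend = x1*S1 + x2*S2
Contribution 1: 0.48 * 0.418 = 0.20064 wt%
Contribution 2: 0.52 * 2.7 = 1.404 wt%
S_blend = 0.20064 + 1.404 = 1.60464

1.60464 wt%


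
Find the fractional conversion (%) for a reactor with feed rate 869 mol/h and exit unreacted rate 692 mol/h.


X = (F_in - F_out) / F_in * 100
Moles reacted = 869 - 692 = 177
X = 177 / 869 * 100
= 0.2037 * 100
= 20.37 %

20.37 %


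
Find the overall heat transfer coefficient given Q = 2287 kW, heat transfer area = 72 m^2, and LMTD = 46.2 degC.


From Q = U*A*LMTD, U = Q / (A * LMTD)
U = 2287 / (72 * 46.2) = 2287 / 3326.4 = 0.6875

0.6875 kW/(m^2*K)


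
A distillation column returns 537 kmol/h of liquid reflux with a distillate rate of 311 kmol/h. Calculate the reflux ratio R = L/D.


Reflux ratio definition: R = L / D (liquid returned / distillate withdrawn)
L = 537 kmol/h, D = 311 kmol/h
R = 537 / 311 = 1.727

1.727


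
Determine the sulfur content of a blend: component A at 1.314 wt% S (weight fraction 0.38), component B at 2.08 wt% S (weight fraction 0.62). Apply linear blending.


Linear sulfur blending: S_blend = x1*S1 + x2*S2
Contribution 1: 0.38 * 1.314 = 0.49932 wt%
Contribution 2: 0.62 * 2.08 = 1.2896 wt%
S_blend = 0.49932 + 1.2896 = 1.78892

1.78892 wt%


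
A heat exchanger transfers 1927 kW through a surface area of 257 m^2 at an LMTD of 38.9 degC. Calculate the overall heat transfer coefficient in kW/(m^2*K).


From Q = U*A*LMTD, U = Q / (A * LMTD)
U = 1927 / (257 * 38.9) = 1927 / 9997.3 = 0.1928

0.1928 kW/(m^2*K)


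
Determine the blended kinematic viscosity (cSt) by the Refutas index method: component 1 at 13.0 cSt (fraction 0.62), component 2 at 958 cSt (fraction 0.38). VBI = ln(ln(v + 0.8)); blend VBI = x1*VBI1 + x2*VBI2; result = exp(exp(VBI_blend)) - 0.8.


Refutas method: VBN_i = 14.534*ln(ln(visc_i + 0.8)) + 10.975, blended linearly by mass fraction; since VBN is linear in VBI_i = ln(ln(visc_i + 0.8)) and the fractions sum to 1, blend VBI directly: visc = exp(exp(VBI_blend)) - 0.8
VBI_1 = ln(ln(13.0 + 0.8)) = 0.964955
VBI_2 = ln(ln(958 + 0.8)) = 1.92654
VBI_blend = 0.62 * 0.964955 + 0.38 * 1.92654 = 1.33036
visc_blend = exp(exp(1.33036)) - 0.8 = 43.12

43.12 cSt


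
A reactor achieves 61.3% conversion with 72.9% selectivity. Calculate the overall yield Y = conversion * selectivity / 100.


Overall yield = conversion (%) * selectivity (%) / 100
Conversion = 61.3%, Selectivity = 72.9%
Y = 61.3 * 72.9 / 100
= 44.6877 %

44.6877 %


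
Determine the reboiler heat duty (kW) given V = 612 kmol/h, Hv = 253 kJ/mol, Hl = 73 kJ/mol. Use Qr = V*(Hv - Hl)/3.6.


Qr = 612 * (253 - 73) / 3.6 = 612 * 180 / 3.6 = 30600

30600 kW


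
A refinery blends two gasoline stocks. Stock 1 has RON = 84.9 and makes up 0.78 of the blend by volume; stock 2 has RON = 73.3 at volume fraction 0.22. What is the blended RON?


Linear blending: RON_blend = sum(vi * RONi)
Contribution 1: 0.78 * 84.9 = 66.222
Contribution 2: 0.22 * 73.3 = 16.126
RON_blend = 66.222 + 16.126 = 82.348

82.348


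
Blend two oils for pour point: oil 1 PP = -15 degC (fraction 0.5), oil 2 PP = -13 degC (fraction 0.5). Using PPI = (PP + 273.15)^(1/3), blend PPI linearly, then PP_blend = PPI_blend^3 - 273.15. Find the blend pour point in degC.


PPI_1 = (-15 + 273.15)^(1/3) = 6.36733
PPI_2 = (-13 + 273.15)^(1/3) = 6.383731
PPI_blend = 0.5 * 6.36733 + 0.5 * 6.383731 = 6.37553
PP_blend = 6.37553^3 - 273.15 = 259.1486 - 273.15 = -14

-14 degC


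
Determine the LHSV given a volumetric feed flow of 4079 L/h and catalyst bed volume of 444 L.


LHSV = volumetric feed rate / catalyst volume
= 4079 L/h / 444 L
= 9.187 h^-1

9.187 h^-1


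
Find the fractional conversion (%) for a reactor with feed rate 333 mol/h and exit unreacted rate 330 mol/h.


X = (F_in - F_out) / F_in * 100
Moles reacted = 333 - 330 = 3
X = 3 / 333 * 100
= 0.009009 * 100
= 0.9009 %

0.9009 %


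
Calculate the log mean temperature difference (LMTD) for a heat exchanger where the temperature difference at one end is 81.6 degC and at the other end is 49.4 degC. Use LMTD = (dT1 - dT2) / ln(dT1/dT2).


LMTD = (dT1 - dT2) / ln(dT1/dT2)
= (81.6 - 49.4) / ln(81.6 / 49.4) = 32.2 / 0.501879 = 64.16

64.16 degC


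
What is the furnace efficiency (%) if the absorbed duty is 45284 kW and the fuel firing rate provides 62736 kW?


Furnace efficiency = Q_absorbed / Q_fuel * 100
= 45284 / 62736 * 100 = 72.18

72.18 %


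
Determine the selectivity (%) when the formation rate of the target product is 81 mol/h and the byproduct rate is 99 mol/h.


Selectivity = desired / (desired + undesired) * 100
Total products = 81 + 99 = 180 mol/h
S = 81 / 180 * 100
= 0.4500 * 100
= 45.00 %

45.00 %


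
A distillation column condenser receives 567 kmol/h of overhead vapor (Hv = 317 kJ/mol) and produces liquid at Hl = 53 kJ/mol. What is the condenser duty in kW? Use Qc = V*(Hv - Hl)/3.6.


Qc = 567 * (317 - 53) / 3.6 = 567 * 264 / 3.6 = 41580

41580 kW


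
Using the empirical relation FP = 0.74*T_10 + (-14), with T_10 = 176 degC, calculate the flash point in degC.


FP = 0.74 * 176 + (-14) = 116.24

116.24 degC


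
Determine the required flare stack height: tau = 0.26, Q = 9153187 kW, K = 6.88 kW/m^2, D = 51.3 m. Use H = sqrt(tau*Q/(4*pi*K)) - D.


tau*Q/(4*pi*K) = 0.26 * 9153187 / (4 * pi * 6.88) = 27526.3
sqrt(27526.3) = 165.911
H = 165.911 - 51.3 = 114.6

114.6 m


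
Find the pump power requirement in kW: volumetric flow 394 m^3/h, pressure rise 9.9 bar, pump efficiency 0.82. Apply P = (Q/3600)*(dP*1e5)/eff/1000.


Q = 394 / 3600 = 0.109444 m^3/s
P = 0.109444 * (9.9 * 1e5) / 0.82 / 1000 = 132.1

132.1 kW


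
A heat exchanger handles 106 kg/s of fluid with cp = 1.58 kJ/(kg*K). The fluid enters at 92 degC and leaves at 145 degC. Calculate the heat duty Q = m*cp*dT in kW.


Q = m_dot * cp * delta_T
delta_T = 145 - 92 = 53 K
Q = 106 * 1.58 * 53
= 167.48 * 53
= 8876.44 kW

8876.44 kW


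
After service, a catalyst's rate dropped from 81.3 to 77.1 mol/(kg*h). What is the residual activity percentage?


Activity (%) = (rate_used / rate_fresh) * 100
rate_used = 77.1, rate_fresh = 81.3
= (77.1 / 81.3) * 100
= 0.9483 * 100 = 94.83

94.83 %


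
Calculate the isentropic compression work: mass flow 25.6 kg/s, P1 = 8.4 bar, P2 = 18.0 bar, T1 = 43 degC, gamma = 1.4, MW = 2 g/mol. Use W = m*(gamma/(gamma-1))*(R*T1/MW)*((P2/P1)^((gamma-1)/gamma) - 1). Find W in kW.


Isentropic work: W = m*(gamma/(gamma-1))*(R*T1/MW)*((P2/P1)^((gamma-1)/gamma) - 1)
T1 = 43 + 273.15 = 316.15 K
Pressure ratio = 18.0 / 8.4 = 2.14286
Exponent = (1.4 - 1)/1.4 = 0.285714
(P2/P1)^exp - 1 = 2.14286^0.285714 - 1 = 0.243282
W = 25.6 * 1.4 / 0.4 * 8.314 * 316.15 / 2 * 0.243282 = 28650

28650 kW


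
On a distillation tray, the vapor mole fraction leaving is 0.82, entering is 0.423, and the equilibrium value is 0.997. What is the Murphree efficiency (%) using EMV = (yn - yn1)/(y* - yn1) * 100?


Murphree vapor efficiency: EMV = (y_n - y_(n-1)) / (y*_n - y_(n-1)) * 100
EMV = (0.82 - 0.423) / (0.997 - 0.423) * 100 = 0.397 / 0.574 * 100 = 69.16

69.16 %


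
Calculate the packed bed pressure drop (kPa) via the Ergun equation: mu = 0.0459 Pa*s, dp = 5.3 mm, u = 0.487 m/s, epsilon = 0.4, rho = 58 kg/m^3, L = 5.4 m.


dp = 5.3 mm = 0.0053 m
Viscous term = 150*0.0459*0.487*(1-0.4)^2 / (0.0053^2*0.4^3) = 671435
Inertial term = 1.75*58*0.487^2*(1-0.4) / (0.0053*0.4^3) = 42581.3
dP/L = 671435 + 42581.3 = 714016 Pa/m
dP = 714016 * 5.4 / 1000 = 3856 kPa

3856 kPa


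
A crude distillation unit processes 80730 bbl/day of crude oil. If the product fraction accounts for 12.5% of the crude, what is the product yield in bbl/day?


Crude throughput = 80730 bbl/day
Fraction yield = 12.5%
yield = throughput * fraction / 100
yield = 80730 * 12.5 / 100 = 10091.25

10091.25 bbl/day


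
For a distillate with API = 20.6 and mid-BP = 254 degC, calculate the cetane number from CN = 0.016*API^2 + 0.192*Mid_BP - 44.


CN = 0.016 * 20.6^2 + 0.192 * 254 - 44
CN = 6.78976 + 48.768 - 44 = 11.55776

11.55776


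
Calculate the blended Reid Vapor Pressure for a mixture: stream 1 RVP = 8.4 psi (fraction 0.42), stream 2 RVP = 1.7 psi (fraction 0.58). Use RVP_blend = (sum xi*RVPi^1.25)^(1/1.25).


Chevron index: RVP_blend = (sum xi*RVPi^1.25)^(1/1.25)
RVP^1.25 terms: 0.42 * 8.4^1.25 + 0.58 * 1.7^1.25 = 7.13205
RVP_blend = 7.13205^(1/1.25) = 4.815

4.815 psi


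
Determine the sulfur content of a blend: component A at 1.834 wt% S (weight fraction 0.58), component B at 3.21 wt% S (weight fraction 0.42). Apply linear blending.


Linear sulfur blending: S_blend = x1*S1 + x2*S2
Contribution 1: 0.58 * 1.834 = 1.06372 wt%
Contribution 2: 0.42 * 3.21 = 1.3482 wt%
S_blend = 1.06372 + 1.3482 = 2.41192

2.41192 wt%


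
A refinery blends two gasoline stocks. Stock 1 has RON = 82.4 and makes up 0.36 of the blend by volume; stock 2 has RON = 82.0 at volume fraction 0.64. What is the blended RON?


Linear blending: RON_blend = sum(vi * RONi)
Contribution 1: 0.36 * 82.4 = 29.664
Contribution 2: 0.64 * 82.0 = 52.48
RON_blend = 29.664 + 52.48 = 82.144

82.144


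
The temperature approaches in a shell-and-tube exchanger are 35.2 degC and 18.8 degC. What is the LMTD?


LMTD = (dT1 - dT2) / ln(dT1/dT2)
= (35.2 - 18.8) / ln(35.2 / 18.8) = 16.4 / 0.627189 = 26.15

26.15 degC


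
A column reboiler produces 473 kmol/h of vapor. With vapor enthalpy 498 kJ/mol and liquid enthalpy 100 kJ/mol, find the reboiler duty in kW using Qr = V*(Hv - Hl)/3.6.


Qr = 473 * (498 - 100) / 3.6 = 473 * 398 / 3.6 = 52290

52290 kW


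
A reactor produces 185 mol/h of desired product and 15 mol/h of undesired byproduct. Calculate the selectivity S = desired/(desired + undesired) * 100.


Selectivity = desired / (desired + undesired) * 100
Total products = 185 + 15 = 200 mol/h
S = 185 / 200 * 100
= 0.9250 * 100
= 92.50 %

92.50 %


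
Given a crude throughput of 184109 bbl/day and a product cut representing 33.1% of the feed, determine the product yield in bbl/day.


Crude throughput = 184109 bbl/day
Fraction yield = 33.1%
yield = throughput * fraction / 100
yield = 184109 * 33.1 / 100 = 60940.079

60940.079 bbl/day


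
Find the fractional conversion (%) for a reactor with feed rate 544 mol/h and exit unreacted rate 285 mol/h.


X = (F_in - F_out) / F_in * 100
Moles reacted = 544 - 285 = 259
X = 259 / 544 * 100
= 0.4761 * 100
= 47.61 %

47.61 %


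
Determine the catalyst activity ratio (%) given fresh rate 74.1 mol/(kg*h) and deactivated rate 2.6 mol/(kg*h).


Activity (%) = (rate_used / rate_fresh) * 100
rate_used = 2.6, rate_fresh = 74.1
= (2.6 / 74.1) * 100
= 0.03509 * 100 = 3.509

3.509 %
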